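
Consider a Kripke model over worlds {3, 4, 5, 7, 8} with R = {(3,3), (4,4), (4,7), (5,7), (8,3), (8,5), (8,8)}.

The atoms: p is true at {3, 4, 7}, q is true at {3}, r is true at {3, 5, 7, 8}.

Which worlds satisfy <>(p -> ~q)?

3: successors {3}; p -> ~q there: 3:F. ✗
4: successors {4, 7}; p -> ~q there: 4:T, 7:T. ✓
5: successors {7}; p -> ~q there: 7:T. ✓
7: no successors, so <>(p -> ~q) fails. ✗
8: successors {3, 5, 8}; p -> ~q there: 3:F, 5:T, 8:T. ✓

{4, 5, 8}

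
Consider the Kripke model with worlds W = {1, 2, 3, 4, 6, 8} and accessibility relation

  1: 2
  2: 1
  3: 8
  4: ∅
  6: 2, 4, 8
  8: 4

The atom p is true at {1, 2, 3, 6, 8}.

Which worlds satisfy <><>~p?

{3, 6}

1: successors {2}; <>~p there: 2:F. ✗
2: successors {1}; <>~p there: 1:F. ✗
3: successors {8}; <>~p there: 8:T. ✓
4: no successors, so <><>~p fails. ✗
6: successors {2, 4, 8}; <>~p there: 2:F, 4:F, 8:T. ✓
8: successors {4}; <>~p there: 4:F. ✗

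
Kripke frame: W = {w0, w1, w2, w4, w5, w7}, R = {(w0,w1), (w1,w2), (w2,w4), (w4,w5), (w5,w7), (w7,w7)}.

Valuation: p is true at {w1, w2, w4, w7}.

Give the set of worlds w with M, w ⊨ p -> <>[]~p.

{w0, w2, w5}

w0: p is F, <>[]~p is F. ✓
w1: p is T, <>[]~p is F. ✗
w2: p is T, <>[]~p is T. ✓
w4: p is T, <>[]~p is F. ✗
w5: p is F, <>[]~p is F. ✓
w7: p is T, <>[]~p is F. ✗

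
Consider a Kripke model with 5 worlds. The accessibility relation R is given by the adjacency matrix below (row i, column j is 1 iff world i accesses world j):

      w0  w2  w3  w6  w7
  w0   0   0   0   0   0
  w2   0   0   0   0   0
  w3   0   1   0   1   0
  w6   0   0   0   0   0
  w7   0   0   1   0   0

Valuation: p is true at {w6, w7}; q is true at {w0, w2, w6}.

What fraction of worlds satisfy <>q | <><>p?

2/5

w0: <>q is F, <><>p is F. ✗
w2: <>q is F, <><>p is F. ✗
w3: <>q is T, <><>p is F. ✓
w6: <>q is F, <><>p is F. ✗
w7: <>q is F, <><>p is T. ✓
That's 2 of 5 worlds, so 2/5.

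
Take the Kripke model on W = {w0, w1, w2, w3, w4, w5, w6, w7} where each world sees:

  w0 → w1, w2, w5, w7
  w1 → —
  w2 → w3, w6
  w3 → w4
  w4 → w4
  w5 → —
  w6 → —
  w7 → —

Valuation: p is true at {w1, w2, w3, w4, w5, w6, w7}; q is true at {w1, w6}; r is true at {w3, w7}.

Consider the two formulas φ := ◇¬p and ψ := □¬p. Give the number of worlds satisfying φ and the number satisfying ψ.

0 and 4

For ◇¬p:
w0: successors {w1, w2, w5, w7}; ¬p there: w1:F, w2:F, w5:F, w7:F. ✗
w1: no successors, so ◇¬p fails. ✗
w2: successors {w3, w6}; ¬p there: w3:F, w6:F. ✗
w3: successors {w4}; ¬p there: w4:F. ✗
w4: successors {w4}; ¬p there: w4:F. ✗
w5: no successors, so ◇¬p fails. ✗
w6: no successors, so ◇¬p fails. ✗
w7: no successors, so ◇¬p fails. ✗
— 0 worlds.
For □¬p:
w0: successors {w1, w2, w5, w7}; ¬p there: w1:F, w2:F, w5:F, w7:F. ✗
w1: no successors, so □¬p holds vacuously. ✓
w2: successors {w3, w6}; ¬p there: w3:F, w6:F. ✗
w3: successors {w4}; ¬p there: w4:F. ✗
w4: successors {w4}; ¬p there: w4:F. ✗
w5: no successors, so □¬p holds vacuously. ✓
w6: no successors, so □¬p holds vacuously. ✓
w7: no successors, so □¬p holds vacuously. ✓
— 4 worlds.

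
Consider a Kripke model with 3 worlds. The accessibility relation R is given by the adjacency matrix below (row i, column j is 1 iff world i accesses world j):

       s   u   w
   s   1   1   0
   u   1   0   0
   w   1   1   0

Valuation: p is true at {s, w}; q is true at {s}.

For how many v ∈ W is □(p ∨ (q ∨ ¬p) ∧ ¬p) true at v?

s: successors {s, u}; p ∨ (q ∨ ¬p) ∧ ¬p there: s:T, u:T. ✓
u: successors {s}; p ∨ (q ∨ ¬p) ∧ ¬p there: s:T. ✓
w: successors {s, u}; p ∨ (q ∨ ¬p) ∧ ¬p there: s:T, u:T. ✓
Satisfying worlds: {s, u, w}.

3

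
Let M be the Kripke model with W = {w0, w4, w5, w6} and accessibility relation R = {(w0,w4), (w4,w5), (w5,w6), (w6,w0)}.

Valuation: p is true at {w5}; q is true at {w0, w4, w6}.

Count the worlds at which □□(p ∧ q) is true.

w0: successors {w4}; □(p ∧ q) there: w4:F. ✗
w4: successors {w5}; □(p ∧ q) there: w5:F. ✗
w5: successors {w6}; □(p ∧ q) there: w6:F. ✗
w6: successors {w0}; □(p ∧ q) there: w0:F. ✗
Satisfying worlds: ∅.

0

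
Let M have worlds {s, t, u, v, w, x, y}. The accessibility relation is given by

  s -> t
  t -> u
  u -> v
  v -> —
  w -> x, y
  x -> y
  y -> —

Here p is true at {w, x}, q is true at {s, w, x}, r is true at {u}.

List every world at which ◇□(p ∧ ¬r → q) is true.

{s, t, u, w, x}

s: successors {t}; □(p ∧ ¬r → q) there: t:T. ✓
t: successors {u}; □(p ∧ ¬r → q) there: u:T. ✓
u: successors {v}; □(p ∧ ¬r → q) there: v:T. ✓
v: no successors, so ◇□(p ∧ ¬r → q) fails. ✗
w: successors {x, y}; □(p ∧ ¬r → q) there: x:T, y:T. ✓
x: successors {y}; □(p ∧ ¬r → q) there: y:T. ✓
y: no successors, so ◇□(p ∧ ¬r → q) fails. ✗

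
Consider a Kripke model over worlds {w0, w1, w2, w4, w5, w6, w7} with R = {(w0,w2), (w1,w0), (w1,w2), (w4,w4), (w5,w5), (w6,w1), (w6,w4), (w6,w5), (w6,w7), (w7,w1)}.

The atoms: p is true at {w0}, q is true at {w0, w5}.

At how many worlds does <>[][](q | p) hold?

4

w0: successors {w2}; [][](q | p) there: w2:T. ✓
w1: successors {w0, w2}; [][](q | p) there: w0:T, w2:T. ✓
w2: no successors, so <>[][](q | p) fails. ✗
w4: successors {w4}; [][](q | p) there: w4:F. ✗
w5: successors {w5}; [][](q | p) there: w5:T. ✓
w6: successors {w1, w4, w5, w7}; [][](q | p) there: w1:F, w4:F, w5:T, w7:F. ✓
w7: successors {w1}; [][](q | p) there: w1:F. ✗
Satisfying worlds: {w0, w1, w5, w6}.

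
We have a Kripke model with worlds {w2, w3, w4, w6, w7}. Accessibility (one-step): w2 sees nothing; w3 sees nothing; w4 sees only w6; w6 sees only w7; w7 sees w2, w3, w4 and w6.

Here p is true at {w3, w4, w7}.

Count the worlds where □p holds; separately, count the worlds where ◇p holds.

For □p:
w2: no successors, so □p holds vacuously. ✓
w3: no successors, so □p holds vacuously. ✓
w4: successors {w6}; p there: w6:F. ✗
w6: successors {w7}; p there: w7:T. ✓
w7: successors {w2, w3, w4, w6}; p there: w2:F, w3:T, w4:T, w6:F. ✗
— 3 worlds.
For ◇p:
w2: no successors, so ◇p fails. ✗
w3: no successors, so ◇p fails. ✗
w4: successors {w6}; p there: w6:F. ✗
w6: successors {w7}; p there: w7:T. ✓
w7: successors {w2, w3, w4, w6}; p there: w2:F, w3:T, w4:T, w6:F. ✓
— 2 worlds.

3 and 2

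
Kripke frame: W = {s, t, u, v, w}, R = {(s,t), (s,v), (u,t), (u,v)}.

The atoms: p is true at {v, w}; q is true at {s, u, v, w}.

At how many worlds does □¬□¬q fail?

s: successors {t, v}; ¬□¬q there: t:F, v:F. ✗
t: no successors, so □¬□¬q holds vacuously. ✓
u: successors {t, v}; ¬□¬q there: t:F, v:F. ✗
v: no successors, so □¬□¬q holds vacuously. ✓
w: no successors, so □¬□¬q holds vacuously. ✓
Satisfying worlds: {t, v, w}.
So □¬□¬q fails at the other 2 worlds.

2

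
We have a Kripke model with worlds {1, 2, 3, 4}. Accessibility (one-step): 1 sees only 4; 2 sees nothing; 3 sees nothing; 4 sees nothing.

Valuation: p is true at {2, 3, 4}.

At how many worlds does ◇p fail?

3

1: successors {4}; p there: 4:T. ✓
2: no successors, so ◇p fails. ✗
3: no successors, so ◇p fails. ✗
4: no successors, so ◇p fails. ✗
Satisfying worlds: {1}.
So ◇p fails at the other 3 worlds.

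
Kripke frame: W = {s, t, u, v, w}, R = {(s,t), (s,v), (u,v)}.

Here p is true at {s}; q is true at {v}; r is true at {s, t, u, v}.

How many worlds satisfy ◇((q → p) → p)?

2

s: successors {t, v}; (q → p) → p there: t:F, v:T. ✓
t: no successors, so ◇((q → p) → p) fails. ✗
u: successors {v}; (q → p) → p there: v:T. ✓
v: no successors, so ◇((q → p) → p) fails. ✗
w: no successors, so ◇((q → p) → p) fails. ✗
Satisfying worlds: {s, u}.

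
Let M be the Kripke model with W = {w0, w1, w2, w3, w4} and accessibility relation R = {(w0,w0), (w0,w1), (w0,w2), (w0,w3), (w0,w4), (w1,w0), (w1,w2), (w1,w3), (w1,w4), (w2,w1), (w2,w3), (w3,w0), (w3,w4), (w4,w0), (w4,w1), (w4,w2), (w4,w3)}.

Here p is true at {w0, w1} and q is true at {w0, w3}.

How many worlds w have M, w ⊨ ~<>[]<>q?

0

w0: <>[]<>q is T. ✗
w1: <>[]<>q is T. ✗
w2: <>[]<>q is T. ✗
w3: <>[]<>q is T. ✗
w4: <>[]<>q is T. ✗
Satisfying worlds: ∅.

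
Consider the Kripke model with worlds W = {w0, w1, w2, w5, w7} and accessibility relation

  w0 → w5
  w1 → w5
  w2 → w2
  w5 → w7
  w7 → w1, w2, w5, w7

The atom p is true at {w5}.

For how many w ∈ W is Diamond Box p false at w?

w0: successors {w5}; Box p there: w5:F. ✗
w1: successors {w5}; Box p there: w5:F. ✗
w2: successors {w2}; Box p there: w2:F. ✗
w5: successors {w7}; Box p there: w7:F. ✗
w7: successors {w1, w2, w5, w7}; Box p there: w1:T, w2:F, w5:F, w7:F. ✓
Satisfying worlds: {w7}.
So Diamond Box p fails at the other 4 worlds.

4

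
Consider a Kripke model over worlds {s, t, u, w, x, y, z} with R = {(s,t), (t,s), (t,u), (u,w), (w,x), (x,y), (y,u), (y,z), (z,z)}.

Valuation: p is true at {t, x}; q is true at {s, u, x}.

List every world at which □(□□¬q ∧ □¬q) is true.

{z}

s: successors {t}; □□¬q ∧ □¬q there: t:F. ✗
t: successors {s, u}; □□¬q ∧ □¬q there: s:F, u:F. ✗
u: successors {w}; □□¬q ∧ □¬q there: w:F. ✗
w: successors {x}; □□¬q ∧ □¬q there: x:F. ✗
x: successors {y}; □□¬q ∧ □¬q there: y:F. ✗
y: successors {u, z}; □□¬q ∧ □¬q there: u:F, z:T. ✗
z: successors {z}; □□¬q ∧ □¬q there: z:T. ✓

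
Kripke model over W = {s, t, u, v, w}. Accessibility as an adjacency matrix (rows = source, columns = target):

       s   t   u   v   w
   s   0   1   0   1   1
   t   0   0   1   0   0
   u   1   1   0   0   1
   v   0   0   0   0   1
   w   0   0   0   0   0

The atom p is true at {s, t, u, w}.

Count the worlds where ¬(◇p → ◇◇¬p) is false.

s: ◇p → ◇◇¬p is F. ✓
t: ◇p → ◇◇¬p is F. ✓
u: ◇p → ◇◇¬p is T. ✗
v: ◇p → ◇◇¬p is F. ✓
w: ◇p → ◇◇¬p is T. ✗
Satisfying worlds: {s, t, v}.
So ¬(◇p → ◇◇¬p) fails at the other 2 worlds.

2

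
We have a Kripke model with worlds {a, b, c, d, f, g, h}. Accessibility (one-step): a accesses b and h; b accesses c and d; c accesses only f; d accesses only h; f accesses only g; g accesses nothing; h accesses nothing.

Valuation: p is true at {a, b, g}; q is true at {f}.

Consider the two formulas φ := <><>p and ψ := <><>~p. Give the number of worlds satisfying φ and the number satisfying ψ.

1 and 2

For <><>p:
a: successors {b, h}; <>p there: b:F, h:F. ✗
b: successors {c, d}; <>p there: c:F, d:F. ✗
c: successors {f}; <>p there: f:T. ✓
d: successors {h}; <>p there: h:F. ✗
f: successors {g}; <>p there: g:F. ✗
g: no successors, so <><>p fails. ✗
h: no successors, so <><>p fails. ✗
— 1 world.
For <><>~p:
a: successors {b, h}; <>~p there: b:T, h:F. ✓
b: successors {c, d}; <>~p there: c:T, d:T. ✓
c: successors {f}; <>~p there: f:F. ✗
d: successors {h}; <>~p there: h:F. ✗
f: successors {g}; <>~p there: g:F. ✗
g: no successors, so <><>~p fails. ✗
h: no successors, so <><>~p fails. ✗
— 2 worlds.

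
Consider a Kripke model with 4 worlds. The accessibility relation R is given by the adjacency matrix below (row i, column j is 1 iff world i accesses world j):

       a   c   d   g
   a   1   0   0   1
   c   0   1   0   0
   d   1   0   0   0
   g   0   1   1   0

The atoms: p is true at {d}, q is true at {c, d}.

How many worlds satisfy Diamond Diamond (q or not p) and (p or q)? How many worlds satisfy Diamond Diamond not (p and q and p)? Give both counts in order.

2 and 4

For Diamond Diamond (q or not p) and (p or q):
a: Diamond Diamond (q or not p) is T, p or q is F. ✗
c: Diamond Diamond (q or not p) is T, p or q is T. ✓
d: Diamond Diamond (q or not p) is T, p or q is T. ✓
g: Diamond Diamond (q or not p) is T, p or q is F. ✗
— 2 worlds.
For Diamond Diamond not (p and q and p):
a: successors {a, g}; Diamond not (p and q and p) there: a:T, g:T. ✓
c: successors {c}; Diamond not (p and q and p) there: c:T. ✓
d: successors {a}; Diamond not (p and q and p) there: a:T. ✓
g: successors {c, d}; Diamond not (p and q and p) there: c:T, d:T. ✓
— 4 worlds.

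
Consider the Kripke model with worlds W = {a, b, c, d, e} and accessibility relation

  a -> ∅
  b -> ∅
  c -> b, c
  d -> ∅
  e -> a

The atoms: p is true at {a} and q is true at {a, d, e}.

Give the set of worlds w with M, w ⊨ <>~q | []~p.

{a, b, c, d}

a: <>~q is F, []~p is T. ✓
b: <>~q is F, []~p is T. ✓
c: <>~q is T, []~p is T. ✓
d: <>~q is F, []~p is T. ✓
e: <>~q is F, []~p is F. ✗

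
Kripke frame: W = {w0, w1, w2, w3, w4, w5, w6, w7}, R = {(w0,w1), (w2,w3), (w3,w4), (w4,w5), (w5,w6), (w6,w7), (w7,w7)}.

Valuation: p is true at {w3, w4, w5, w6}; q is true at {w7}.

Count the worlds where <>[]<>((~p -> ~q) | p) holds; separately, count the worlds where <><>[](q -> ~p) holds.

3 and 6

For <>[]<>((~p -> ~q) | p):
w0: successors {w1}; []<>((~p -> ~q) | p) there: w1:T. ✓
w1: no successors, so <>[]<>((~p -> ~q) | p) fails. ✗
w2: successors {w3}; []<>((~p -> ~q) | p) there: w3:T. ✓
w3: successors {w4}; []<>((~p -> ~q) | p) there: w4:T. ✓
w4: successors {w5}; []<>((~p -> ~q) | p) there: w5:F. ✗
w5: successors {w6}; []<>((~p -> ~q) | p) there: w6:F. ✗
w6: successors {w7}; []<>((~p -> ~q) | p) there: w7:F. ✗
w7: successors {w7}; []<>((~p -> ~q) | p) there: w7:F. ✗
— 3 worlds.
For <><>[](q -> ~p):
w0: successors {w1}; <>[](q -> ~p) there: w1:F. ✗
w1: no successors, so <><>[](q -> ~p) fails. ✗
w2: successors {w3}; <>[](q -> ~p) there: w3:T. ✓
w3: successors {w4}; <>[](q -> ~p) there: w4:T. ✓
w4: successors {w5}; <>[](q -> ~p) there: w5:T. ✓
w5: successors {w6}; <>[](q -> ~p) there: w6:T. ✓
w6: successors {w7}; <>[](q -> ~p) there: w7:T. ✓
w7: successors {w7}; <>[](q -> ~p) there: w7:T. ✓
— 6 worlds.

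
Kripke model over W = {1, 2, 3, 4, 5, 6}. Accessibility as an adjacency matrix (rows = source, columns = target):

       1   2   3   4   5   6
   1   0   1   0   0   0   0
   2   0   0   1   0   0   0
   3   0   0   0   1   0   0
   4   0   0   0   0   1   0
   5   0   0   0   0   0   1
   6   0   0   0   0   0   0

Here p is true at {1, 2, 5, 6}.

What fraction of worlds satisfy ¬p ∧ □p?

1: ¬p is F, □p is T. ✗
2: ¬p is F, □p is F. ✗
3: ¬p is T, □p is F. ✗
4: ¬p is T, □p is T. ✓
5: ¬p is F, □p is T. ✗
6: ¬p is F, □p is T. ✗
That's 1 of 6 worlds, so 1/6.

1/6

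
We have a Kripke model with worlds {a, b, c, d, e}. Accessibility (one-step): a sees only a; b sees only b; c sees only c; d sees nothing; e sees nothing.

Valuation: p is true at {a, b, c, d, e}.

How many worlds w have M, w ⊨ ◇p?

a: successors {a}; p there: a:T. ✓
b: successors {b}; p there: b:T. ✓
c: successors {c}; p there: c:T. ✓
d: no successors, so ◇p fails. ✗
e: no successors, so ◇p fails. ✗
Satisfying worlds: {a, b, c}.

3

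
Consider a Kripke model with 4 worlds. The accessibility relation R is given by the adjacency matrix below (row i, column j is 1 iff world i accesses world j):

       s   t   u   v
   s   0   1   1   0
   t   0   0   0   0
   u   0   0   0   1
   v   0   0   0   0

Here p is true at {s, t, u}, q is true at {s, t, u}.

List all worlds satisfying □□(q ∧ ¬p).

{t, u, v}

s: successors {t, u}; □(q ∧ ¬p) there: t:T, u:F. ✗
t: no successors, so □□(q ∧ ¬p) holds vacuously. ✓
u: successors {v}; □(q ∧ ¬p) there: v:T. ✓
v: no successors, so □□(q ∧ ¬p) holds vacuously. ✓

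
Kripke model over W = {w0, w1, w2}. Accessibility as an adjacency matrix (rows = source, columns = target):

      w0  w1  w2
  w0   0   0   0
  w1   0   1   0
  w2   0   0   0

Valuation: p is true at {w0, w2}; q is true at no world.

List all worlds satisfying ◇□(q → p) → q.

w0: ◇□(q → p) is F, q is F. ✓
w1: ◇□(q → p) is T, q is F. ✗
w2: ◇□(q → p) is F, q is F. ✓

{w0, w2}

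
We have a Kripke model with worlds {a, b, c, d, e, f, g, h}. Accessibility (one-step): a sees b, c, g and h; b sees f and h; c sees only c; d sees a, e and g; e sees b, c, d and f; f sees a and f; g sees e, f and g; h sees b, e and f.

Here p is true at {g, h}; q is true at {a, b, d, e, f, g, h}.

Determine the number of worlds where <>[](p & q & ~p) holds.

a: successors {b, c, g, h}; [](p & q & ~p) there: b:F, c:F, g:F, h:F. ✗
b: successors {f, h}; [](p & q & ~p) there: f:F, h:F. ✗
c: successors {c}; [](p & q & ~p) there: c:F. ✗
d: successors {a, e, g}; [](p & q & ~p) there: a:F, e:F, g:F. ✗
e: successors {b, c, d, f}; [](p & q & ~p) there: b:F, c:F, d:F, f:F. ✗
f: successors {a, f}; [](p & q & ~p) there: a:F, f:F. ✗
g: successors {e, f, g}; [](p & q & ~p) there: e:F, f:F, g:F. ✗
h: successors {b, e, f}; [](p & q & ~p) there: b:F, e:F, f:F. ✗
Satisfying worlds: ∅.

0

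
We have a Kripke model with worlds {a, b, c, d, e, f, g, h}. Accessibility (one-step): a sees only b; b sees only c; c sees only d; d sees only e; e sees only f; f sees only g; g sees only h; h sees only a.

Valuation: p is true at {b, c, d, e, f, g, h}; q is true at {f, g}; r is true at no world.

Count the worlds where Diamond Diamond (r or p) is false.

1

a: successors {b}; Diamond (r or p) there: b:T. ✓
b: successors {c}; Diamond (r or p) there: c:T. ✓
c: successors {d}; Diamond (r or p) there: d:T. ✓
d: successors {e}; Diamond (r or p) there: e:T. ✓
e: successors {f}; Diamond (r or p) there: f:T. ✓
f: successors {g}; Diamond (r or p) there: g:T. ✓
g: successors {h}; Diamond (r or p) there: h:F. ✗
h: successors {a}; Diamond (r or p) there: a:T. ✓
Satisfying worlds: {a, b, c, d, e, f, h}.
So Diamond Diamond (r or p) fails at the other 1 world.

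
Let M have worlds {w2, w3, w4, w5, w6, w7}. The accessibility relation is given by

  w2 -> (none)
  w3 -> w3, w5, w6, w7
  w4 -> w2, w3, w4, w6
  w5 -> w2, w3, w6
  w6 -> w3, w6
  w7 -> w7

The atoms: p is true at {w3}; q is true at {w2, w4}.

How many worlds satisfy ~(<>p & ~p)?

w2: <>p & ~p is F. ✓
w3: <>p & ~p is F. ✓
w4: <>p & ~p is T. ✗
w5: <>p & ~p is T. ✗
w6: <>p & ~p is T. ✗
w7: <>p & ~p is F. ✓
Satisfying worlds: {w2, w3, w7}.

3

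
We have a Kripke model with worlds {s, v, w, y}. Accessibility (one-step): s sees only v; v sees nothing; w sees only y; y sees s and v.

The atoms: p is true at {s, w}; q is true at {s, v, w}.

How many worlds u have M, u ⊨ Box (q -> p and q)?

s: successors {v}; q -> p and q there: v:F. ✗
v: no successors, so Box (q -> p and q) holds vacuously. ✓
w: successors {y}; q -> p and q there: y:T. ✓
y: successors {s, v}; q -> p and q there: s:T, v:F. ✗
Satisfying worlds: {v, w}.

2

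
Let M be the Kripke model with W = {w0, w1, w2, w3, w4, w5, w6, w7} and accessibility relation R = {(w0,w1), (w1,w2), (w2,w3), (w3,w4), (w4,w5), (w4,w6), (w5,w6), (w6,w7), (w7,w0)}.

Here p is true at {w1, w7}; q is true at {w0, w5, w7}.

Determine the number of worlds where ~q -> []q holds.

w0: ~q is F, []q is F. ✓
w1: ~q is T, []q is F. ✗
w2: ~q is T, []q is F. ✗
w3: ~q is T, []q is F. ✗
w4: ~q is T, []q is F. ✗
w5: ~q is F, []q is F. ✓
w6: ~q is T, []q is T. ✓
w7: ~q is F, []q is T. ✓
Satisfying worlds: {w0, w5, w6, w7}.

4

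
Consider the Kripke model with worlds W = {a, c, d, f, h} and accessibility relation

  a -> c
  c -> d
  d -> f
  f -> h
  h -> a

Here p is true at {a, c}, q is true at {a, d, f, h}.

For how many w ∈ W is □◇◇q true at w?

4

a: successors {c}; ◇◇q there: c:T. ✓
c: successors {d}; ◇◇q there: d:T. ✓
d: successors {f}; ◇◇q there: f:T. ✓
f: successors {h}; ◇◇q there: h:F. ✗
h: successors {a}; ◇◇q there: a:T. ✓
Satisfying worlds: {a, c, d, h}.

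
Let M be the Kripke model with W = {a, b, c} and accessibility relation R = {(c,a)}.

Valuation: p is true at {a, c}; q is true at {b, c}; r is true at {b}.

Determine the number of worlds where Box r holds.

2

a: no successors, so Box r holds vacuously. ✓
b: no successors, so Box r holds vacuously. ✓
c: successors {a}; r there: a:F. ✗
Satisfying worlds: {a, b}.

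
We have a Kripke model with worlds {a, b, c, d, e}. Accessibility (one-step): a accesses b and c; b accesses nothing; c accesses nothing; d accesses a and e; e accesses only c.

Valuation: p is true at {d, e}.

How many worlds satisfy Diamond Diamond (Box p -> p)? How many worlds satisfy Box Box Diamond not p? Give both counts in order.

For Diamond Diamond (Box p -> p):
a: successors {b, c}; Diamond (Box p -> p) there: b:F, c:F. ✗
b: no successors, so Diamond Diamond (Box p -> p) fails. ✗
c: no successors, so Diamond Diamond (Box p -> p) fails. ✗
d: successors {a, e}; Diamond (Box p -> p) there: a:F, e:F. ✗
e: successors {c}; Diamond (Box p -> p) there: c:F. ✗
— 0 worlds.
For Box Box Diamond not p:
a: successors {b, c}; Box Diamond not p there: b:T, c:T. ✓
b: no successors, so Box Box Diamond not p holds vacuously. ✓
c: no successors, so Box Box Diamond not p holds vacuously. ✓
d: successors {a, e}; Box Diamond not p there: a:F, e:F. ✗
e: successors {c}; Box Diamond not p there: c:T. ✓
— 4 worlds.

0 and 4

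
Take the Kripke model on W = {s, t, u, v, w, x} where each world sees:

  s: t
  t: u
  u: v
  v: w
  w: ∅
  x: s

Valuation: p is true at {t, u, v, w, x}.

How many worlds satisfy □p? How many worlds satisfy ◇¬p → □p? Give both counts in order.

For □p:
s: successors {t}; p there: t:T. ✓
t: successors {u}; p there: u:T. ✓
u: successors {v}; p there: v:T. ✓
v: successors {w}; p there: w:T. ✓
w: no successors, so □p holds vacuously. ✓
x: successors {s}; p there: s:F. ✗
— 5 worlds.
For ◇¬p → □p:
s: ◇¬p is F, □p is T. ✓
t: ◇¬p is F, □p is T. ✓
u: ◇¬p is F, □p is T. ✓
v: ◇¬p is F, □p is T. ✓
w: ◇¬p is F, □p is T. ✓
x: ◇¬p is T, □p is F. ✗
— 5 worlds.

5 and 5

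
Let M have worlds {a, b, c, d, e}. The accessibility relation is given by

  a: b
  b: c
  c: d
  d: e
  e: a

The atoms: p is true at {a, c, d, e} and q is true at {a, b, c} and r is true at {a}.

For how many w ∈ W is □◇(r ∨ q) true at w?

3

a: successors {b}; ◇(r ∨ q) there: b:T. ✓
b: successors {c}; ◇(r ∨ q) there: c:F. ✗
c: successors {d}; ◇(r ∨ q) there: d:F. ✗
d: successors {e}; ◇(r ∨ q) there: e:T. ✓
e: successors {a}; ◇(r ∨ q) there: a:T. ✓
Satisfying worlds: {a, d, e}.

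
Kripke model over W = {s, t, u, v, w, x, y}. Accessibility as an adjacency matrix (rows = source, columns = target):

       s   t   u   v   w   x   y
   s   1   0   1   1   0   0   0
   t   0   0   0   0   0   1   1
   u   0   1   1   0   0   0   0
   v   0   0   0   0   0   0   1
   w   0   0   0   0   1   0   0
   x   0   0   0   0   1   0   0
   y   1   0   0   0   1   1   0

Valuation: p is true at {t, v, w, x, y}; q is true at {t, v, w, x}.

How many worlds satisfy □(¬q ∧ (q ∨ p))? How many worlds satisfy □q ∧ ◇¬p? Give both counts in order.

1 and 0

For □(¬q ∧ (q ∨ p)):
s: successors {s, u, v}; ¬q ∧ (q ∨ p) there: s:F, u:F, v:F. ✗
t: successors {x, y}; ¬q ∧ (q ∨ p) there: x:F, y:T. ✗
u: successors {t, u}; ¬q ∧ (q ∨ p) there: t:F, u:F. ✗
v: successors {y}; ¬q ∧ (q ∨ p) there: y:T. ✓
w: successors {w}; ¬q ∧ (q ∨ p) there: w:F. ✗
x: successors {w}; ¬q ∧ (q ∨ p) there: w:F. ✗
y: successors {s, w, x}; ¬q ∧ (q ∨ p) there: s:F, w:F, x:F. ✗
— 1 world.
For □q ∧ ◇¬p:
s: □q is F, ◇¬p is T. ✗
t: □q is F, ◇¬p is F. ✗
u: □q is F, ◇¬p is T. ✗
v: □q is F, ◇¬p is F. ✗
w: □q is T, ◇¬p is F. ✗
x: □q is T, ◇¬p is F. ✗
y: □q is F, ◇¬p is T. ✗
— 0 worlds.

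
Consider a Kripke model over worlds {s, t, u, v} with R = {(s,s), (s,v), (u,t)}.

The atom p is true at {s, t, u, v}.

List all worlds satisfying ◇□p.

s: successors {s, v}; □p there: s:T, v:T. ✓
t: no successors, so ◇□p fails. ✗
u: successors {t}; □p there: t:T. ✓
v: no successors, so ◇□p fails. ✗

{s, u}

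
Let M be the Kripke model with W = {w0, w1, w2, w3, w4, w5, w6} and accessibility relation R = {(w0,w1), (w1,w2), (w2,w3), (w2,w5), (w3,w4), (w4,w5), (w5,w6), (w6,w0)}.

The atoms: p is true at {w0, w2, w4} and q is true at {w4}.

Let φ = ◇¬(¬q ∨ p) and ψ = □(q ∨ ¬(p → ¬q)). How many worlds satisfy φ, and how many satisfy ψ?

For ◇¬(¬q ∨ p):
w0: successors {w1}; ¬(¬q ∨ p) there: w1:F. ✗
w1: successors {w2}; ¬(¬q ∨ p) there: w2:F. ✗
w2: successors {w3, w5}; ¬(¬q ∨ p) there: w3:F, w5:F. ✗
w3: successors {w4}; ¬(¬q ∨ p) there: w4:F. ✗
w4: successors {w5}; ¬(¬q ∨ p) there: w5:F. ✗
w5: successors {w6}; ¬(¬q ∨ p) there: w6:F. ✗
w6: successors {w0}; ¬(¬q ∨ p) there: w0:F. ✗
— 0 worlds.
For □(q ∨ ¬(p → ¬q)):
w0: successors {w1}; q ∨ ¬(p → ¬q) there: w1:F. ✗
w1: successors {w2}; q ∨ ¬(p → ¬q) there: w2:F. ✗
w2: successors {w3, w5}; q ∨ ¬(p → ¬q) there: w3:F, w5:F. ✗
w3: successors {w4}; q ∨ ¬(p → ¬q) there: w4:T. ✓
w4: successors {w5}; q ∨ ¬(p → ¬q) there: w5:F. ✗
w5: successors {w6}; q ∨ ¬(p → ¬q) there: w6:F. ✗
w6: successors {w0}; q ∨ ¬(p → ¬q) there: w0:F. ✗
— 1 world.

0 and 1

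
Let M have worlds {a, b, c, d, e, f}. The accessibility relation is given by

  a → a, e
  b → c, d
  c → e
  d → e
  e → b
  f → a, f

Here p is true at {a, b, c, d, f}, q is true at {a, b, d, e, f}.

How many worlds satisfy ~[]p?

a: []p is F. ✓
b: []p is T. ✗
c: []p is F. ✓
d: []p is F. ✓
e: []p is T. ✗
f: []p is T. ✗
Satisfying worlds: {a, c, d}.

3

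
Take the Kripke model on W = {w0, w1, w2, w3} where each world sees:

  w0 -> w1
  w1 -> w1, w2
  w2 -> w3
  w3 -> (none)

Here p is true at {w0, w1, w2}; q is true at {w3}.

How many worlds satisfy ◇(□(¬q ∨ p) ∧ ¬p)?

1

w0: successors {w1}; □(¬q ∨ p) ∧ ¬p there: w1:F. ✗
w1: successors {w1, w2}; □(¬q ∨ p) ∧ ¬p there: w1:F, w2:F. ✗
w2: successors {w3}; □(¬q ∨ p) ∧ ¬p there: w3:T. ✓
w3: no successors, so ◇(□(¬q ∨ p) ∧ ¬p) fails. ✗
Satisfying worlds: {w2}.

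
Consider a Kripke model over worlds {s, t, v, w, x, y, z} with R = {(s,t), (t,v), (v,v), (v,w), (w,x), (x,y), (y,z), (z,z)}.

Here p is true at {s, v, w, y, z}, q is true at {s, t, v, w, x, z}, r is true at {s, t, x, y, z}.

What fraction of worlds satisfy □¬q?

1/7

s: successors {t}; ¬q there: t:F. ✗
t: successors {v}; ¬q there: v:F. ✗
v: successors {v, w}; ¬q there: v:F, w:F. ✗
w: successors {x}; ¬q there: x:F. ✗
x: successors {y}; ¬q there: y:T. ✓
y: successors {z}; ¬q there: z:F. ✗
z: successors {z}; ¬q there: z:F. ✗
That's 1 of 7 worlds, so 1/7.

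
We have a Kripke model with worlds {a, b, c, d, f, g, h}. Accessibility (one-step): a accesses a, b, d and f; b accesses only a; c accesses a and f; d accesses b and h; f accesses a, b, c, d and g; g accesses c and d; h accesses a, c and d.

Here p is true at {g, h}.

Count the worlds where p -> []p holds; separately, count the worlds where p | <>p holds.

5 and 4

For p -> []p:
a: p is F, []p is F. ✓
b: p is F, []p is F. ✓
c: p is F, []p is F. ✓
d: p is F, []p is F. ✓
f: p is F, []p is F. ✓
g: p is T, []p is F. ✗
h: p is T, []p is F. ✗
— 5 worlds.
For p | <>p:
a: p is F, <>p is F. ✗
b: p is F, <>p is F. ✗
c: p is F, <>p is F. ✗
d: p is F, <>p is T. ✓
f: p is F, <>p is T. ✓
g: p is T, <>p is F. ✓
h: p is T, <>p is F. ✓
— 4 worlds.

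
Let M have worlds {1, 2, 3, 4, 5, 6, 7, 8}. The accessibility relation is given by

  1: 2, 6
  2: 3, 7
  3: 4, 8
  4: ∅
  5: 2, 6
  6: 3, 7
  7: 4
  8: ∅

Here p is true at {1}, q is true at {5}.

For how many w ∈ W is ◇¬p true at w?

1: successors {2, 6}; ¬p there: 2:T, 6:T. ✓
2: successors {3, 7}; ¬p there: 3:T, 7:T. ✓
3: successors {4, 8}; ¬p there: 4:T, 8:T. ✓
4: no successors, so ◇¬p fails. ✗
5: successors {2, 6}; ¬p there: 2:T, 6:T. ✓
6: successors {3, 7}; ¬p there: 3:T, 7:T. ✓
7: successors {4}; ¬p there: 4:T. ✓
8: no successors, so ◇¬p fails. ✗
Satisfying worlds: {1, 2, 3, 5, 6, 7}.

6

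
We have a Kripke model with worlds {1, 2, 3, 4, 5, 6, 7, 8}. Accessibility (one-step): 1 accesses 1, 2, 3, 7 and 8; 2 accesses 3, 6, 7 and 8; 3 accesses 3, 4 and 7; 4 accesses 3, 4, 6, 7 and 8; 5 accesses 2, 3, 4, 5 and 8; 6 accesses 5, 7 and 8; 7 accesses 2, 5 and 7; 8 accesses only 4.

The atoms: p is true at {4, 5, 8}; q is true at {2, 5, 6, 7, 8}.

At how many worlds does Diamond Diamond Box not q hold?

1: successors {1, 2, 3, 7, 8}; Diamond Box not q there: 1:T, 2:T, 3:F, 7:F, 8:F. ✓
2: successors {3, 6, 7, 8}; Diamond Box not q there: 3:F, 6:T, 7:F, 8:F. ✓
3: successors {3, 4, 7}; Diamond Box not q there: 3:F, 4:T, 7:F. ✓
4: successors {3, 4, 6, 7, 8}; Diamond Box not q there: 3:F, 4:T, 6:T, 7:F, 8:F. ✓
5: successors {2, 3, 4, 5, 8}; Diamond Box not q there: 2:T, 3:F, 4:T, 5:T, 8:F. ✓
6: successors {5, 7, 8}; Diamond Box not q there: 5:T, 7:F, 8:F. ✓
7: successors {2, 5, 7}; Diamond Box not q there: 2:T, 5:T, 7:F. ✓
8: successors {4}; Diamond Box not q there: 4:T. ✓
Satisfying worlds: {1, 2, 3, 4, 5, 6, 7, 8}.

8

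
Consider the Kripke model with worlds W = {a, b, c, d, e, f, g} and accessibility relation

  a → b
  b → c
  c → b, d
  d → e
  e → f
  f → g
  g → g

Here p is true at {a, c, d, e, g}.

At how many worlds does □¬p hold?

2

a: successors {b}; ¬p there: b:T. ✓
b: successors {c}; ¬p there: c:F. ✗
c: successors {b, d}; ¬p there: b:T, d:F. ✗
d: successors {e}; ¬p there: e:F. ✗
e: successors {f}; ¬p there: f:T. ✓
f: successors {g}; ¬p there: g:F. ✗
g: successors {g}; ¬p there: g:F. ✗
Satisfying worlds: {a, e}.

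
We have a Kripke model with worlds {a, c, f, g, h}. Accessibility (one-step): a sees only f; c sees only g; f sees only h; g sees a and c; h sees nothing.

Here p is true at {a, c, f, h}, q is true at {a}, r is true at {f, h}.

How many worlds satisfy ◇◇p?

3

a: successors {f}; ◇p there: f:T. ✓
c: successors {g}; ◇p there: g:T. ✓
f: successors {h}; ◇p there: h:F. ✗
g: successors {a, c}; ◇p there: a:T, c:F. ✓
h: no successors, so ◇◇p fails. ✗
Satisfying worlds: {a, c, g}.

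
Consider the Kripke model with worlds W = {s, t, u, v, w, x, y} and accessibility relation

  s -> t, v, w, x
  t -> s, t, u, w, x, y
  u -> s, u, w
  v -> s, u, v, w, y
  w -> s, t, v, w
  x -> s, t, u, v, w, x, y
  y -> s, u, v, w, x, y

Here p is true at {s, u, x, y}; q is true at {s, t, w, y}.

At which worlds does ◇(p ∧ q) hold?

{t, u, v, w, x, y}

s: successors {t, v, w, x}; p ∧ q there: t:F, v:F, w:F, x:F. ✗
t: successors {s, t, u, w, x, y}; p ∧ q there: s:T, t:F, u:F, w:F, x:F, y:T. ✓
u: successors {s, u, w}; p ∧ q there: s:T, u:F, w:F. ✓
v: successors {s, u, v, w, y}; p ∧ q there: s:T, u:F, v:F, w:F, y:T. ✓
w: successors {s, t, v, w}; p ∧ q there: s:T, t:F, v:F, w:F. ✓
x: successors {s, t, u, v, w, x, y}; p ∧ q there: s:T, t:F, u:F, v:F, w:F, x:F, y:T. ✓
y: successors {s, u, v, w, x, y}; p ∧ q there: s:T, u:F, v:F, w:F, x:F, y:T. ✓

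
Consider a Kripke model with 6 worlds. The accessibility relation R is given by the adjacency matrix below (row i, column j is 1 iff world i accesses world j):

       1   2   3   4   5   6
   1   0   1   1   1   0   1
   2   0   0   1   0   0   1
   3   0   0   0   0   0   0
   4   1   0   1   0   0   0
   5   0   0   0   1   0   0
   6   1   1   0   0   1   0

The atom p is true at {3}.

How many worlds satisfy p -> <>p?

1: p is F, <>p is T. ✓
2: p is F, <>p is T. ✓
3: p is T, <>p is F. ✗
4: p is F, <>p is T. ✓
5: p is F, <>p is F. ✓
6: p is F, <>p is F. ✓
Satisfying worlds: {1, 2, 4, 5, 6}.

5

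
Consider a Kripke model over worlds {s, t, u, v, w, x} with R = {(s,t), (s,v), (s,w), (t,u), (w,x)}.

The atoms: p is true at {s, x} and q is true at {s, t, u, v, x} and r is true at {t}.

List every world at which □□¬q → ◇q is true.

s: □□¬q is F, ◇q is T. ✓
t: □□¬q is T, ◇q is T. ✓
u: □□¬q is T, ◇q is F. ✗
v: □□¬q is T, ◇q is F. ✗
w: □□¬q is T, ◇q is T. ✓
x: □□¬q is T, ◇q is F. ✗

{s, t, w}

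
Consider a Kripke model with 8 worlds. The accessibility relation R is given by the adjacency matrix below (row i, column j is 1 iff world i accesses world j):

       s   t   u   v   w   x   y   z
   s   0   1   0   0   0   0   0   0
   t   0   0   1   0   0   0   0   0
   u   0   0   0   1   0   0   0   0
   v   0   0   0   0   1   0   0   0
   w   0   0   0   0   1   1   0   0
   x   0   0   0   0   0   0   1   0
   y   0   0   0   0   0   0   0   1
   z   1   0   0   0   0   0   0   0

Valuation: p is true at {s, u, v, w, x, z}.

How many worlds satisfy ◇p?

s: successors {t}; p there: t:F. ✗
t: successors {u}; p there: u:T. ✓
u: successors {v}; p there: v:T. ✓
v: successors {w}; p there: w:T. ✓
w: successors {w, x}; p there: w:T, x:T. ✓
x: successors {y}; p there: y:F. ✗
y: successors {z}; p there: z:T. ✓
z: successors {s}; p there: s:T. ✓
Satisfying worlds: {t, u, v, w, y, z}.

6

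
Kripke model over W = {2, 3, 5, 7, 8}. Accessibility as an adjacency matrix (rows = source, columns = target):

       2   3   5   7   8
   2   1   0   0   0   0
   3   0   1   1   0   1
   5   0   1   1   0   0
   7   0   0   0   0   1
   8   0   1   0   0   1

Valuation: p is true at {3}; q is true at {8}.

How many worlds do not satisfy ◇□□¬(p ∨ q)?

2: successors {2}; □□¬(p ∨ q) there: 2:T. ✓
3: successors {3, 5, 8}; □□¬(p ∨ q) there: 3:F, 5:F, 8:F. ✗
5: successors {3, 5}; □□¬(p ∨ q) there: 3:F, 5:F. ✗
7: successors {8}; □□¬(p ∨ q) there: 8:F. ✗
8: successors {3, 8}; □□¬(p ∨ q) there: 3:F, 8:F. ✗
Satisfying worlds: {2}.
So ◇□□¬(p ∨ q) fails at the other 4 worlds.

4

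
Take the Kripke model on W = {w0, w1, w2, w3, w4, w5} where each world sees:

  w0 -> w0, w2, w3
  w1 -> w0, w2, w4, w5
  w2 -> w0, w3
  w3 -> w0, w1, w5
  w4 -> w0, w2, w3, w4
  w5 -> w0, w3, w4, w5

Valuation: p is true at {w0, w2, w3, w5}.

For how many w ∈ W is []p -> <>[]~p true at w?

w0: []p is T, <>[]~p is F. ✗
w1: []p is F, <>[]~p is F. ✓
w2: []p is T, <>[]~p is F. ✗
w3: []p is F, <>[]~p is F. ✓
w4: []p is F, <>[]~p is F. ✓
w5: []p is F, <>[]~p is F. ✓
Satisfying worlds: {w1, w3, w4, w5}.

4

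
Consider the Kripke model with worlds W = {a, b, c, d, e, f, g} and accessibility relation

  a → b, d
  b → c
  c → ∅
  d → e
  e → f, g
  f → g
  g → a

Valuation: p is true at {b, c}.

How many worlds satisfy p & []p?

a: p is F, []p is F. ✗
b: p is T, []p is T. ✓
c: p is T, []p is T. ✓
d: p is F, []p is F. ✗
e: p is F, []p is F. ✗
f: p is F, []p is F. ✗
g: p is F, []p is F. ✗
Satisfying worlds: {b, c}.

2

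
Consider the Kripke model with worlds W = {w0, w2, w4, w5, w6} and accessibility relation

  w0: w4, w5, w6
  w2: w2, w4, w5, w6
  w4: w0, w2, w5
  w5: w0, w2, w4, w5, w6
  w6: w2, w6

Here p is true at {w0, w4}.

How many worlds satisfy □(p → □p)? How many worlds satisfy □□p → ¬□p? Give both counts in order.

For □(p → □p):
w0: successors {w4, w5, w6}; p → □p there: w4:F, w5:T, w6:T. ✗
w2: successors {w2, w4, w5, w6}; p → □p there: w2:T, w4:F, w5:T, w6:T. ✗
w4: successors {w0, w2, w5}; p → □p there: w0:F, w2:T, w5:T. ✗
w5: successors {w0, w2, w4, w5, w6}; p → □p there: w0:F, w2:T, w4:F, w5:T, w6:T. ✗
w6: successors {w2, w6}; p → □p there: w2:T, w6:T. ✓
— 1 world.
For □□p → ¬□p:
w0: □□p is F, ¬□p is T. ✓
w2: □□p is F, ¬□p is T. ✓
w4: □□p is F, ¬□p is T. ✓
w5: □□p is F, ¬□p is T. ✓
w6: □□p is F, ¬□p is T. ✓
— 5 worlds.

1 and 5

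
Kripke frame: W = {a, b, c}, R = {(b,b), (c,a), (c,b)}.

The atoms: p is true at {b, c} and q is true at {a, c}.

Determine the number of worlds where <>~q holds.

a: no successors, so <>~q fails. ✗
b: successors {b}; ~q there: b:T. ✓
c: successors {a, b}; ~q there: a:F, b:T. ✓
Satisfying worlds: {b, c}.

2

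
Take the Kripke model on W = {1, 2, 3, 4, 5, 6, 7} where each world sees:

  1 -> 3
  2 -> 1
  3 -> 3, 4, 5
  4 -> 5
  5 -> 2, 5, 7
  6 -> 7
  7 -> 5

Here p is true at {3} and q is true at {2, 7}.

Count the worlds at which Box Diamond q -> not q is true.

6

1: Box Diamond q is F, not q is T. ✓
2: Box Diamond q is F, not q is F. ✓
3: Box Diamond q is F, not q is T. ✓
4: Box Diamond q is T, not q is T. ✓
5: Box Diamond q is F, not q is T. ✓
6: Box Diamond q is F, not q is T. ✓
7: Box Diamond q is T, not q is F. ✗
Satisfying worlds: {1, 2, 3, 4, 5, 6}.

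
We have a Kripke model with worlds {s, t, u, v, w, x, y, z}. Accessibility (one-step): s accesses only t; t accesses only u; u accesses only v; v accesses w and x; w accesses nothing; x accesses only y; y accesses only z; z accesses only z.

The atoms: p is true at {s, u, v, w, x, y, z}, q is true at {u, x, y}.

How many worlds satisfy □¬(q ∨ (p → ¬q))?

1

s: successors {t}; ¬(q ∨ (p → ¬q)) there: t:F. ✗
t: successors {u}; ¬(q ∨ (p → ¬q)) there: u:F. ✗
u: successors {v}; ¬(q ∨ (p → ¬q)) there: v:F. ✗
v: successors {w, x}; ¬(q ∨ (p → ¬q)) there: w:F, x:F. ✗
w: no successors, so □¬(q ∨ (p → ¬q)) holds vacuously. ✓
x: successors {y}; ¬(q ∨ (p → ¬q)) there: y:F. ✗
y: successors {z}; ¬(q ∨ (p → ¬q)) there: z:F. ✗
z: successors {z}; ¬(q ∨ (p → ¬q)) there: z:F. ✗
Satisfying worlds: {w}.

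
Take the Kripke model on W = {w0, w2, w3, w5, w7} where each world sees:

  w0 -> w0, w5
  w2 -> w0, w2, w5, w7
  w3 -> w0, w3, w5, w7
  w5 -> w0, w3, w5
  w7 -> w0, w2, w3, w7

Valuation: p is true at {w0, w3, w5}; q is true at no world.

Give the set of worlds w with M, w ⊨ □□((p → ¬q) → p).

w0: successors {w0, w5}; □((p → ¬q) → p) there: w0:T, w5:T. ✓
w2: successors {w0, w2, w5, w7}; □((p → ¬q) → p) there: w0:T, w2:F, w5:T, w7:F. ✗
w3: successors {w0, w3, w5, w7}; □((p → ¬q) → p) there: w0:T, w3:F, w5:T, w7:F. ✗
w5: successors {w0, w3, w5}; □((p → ¬q) → p) there: w0:T, w3:F, w5:T. ✗
w7: successors {w0, w2, w3, w7}; □((p → ¬q) → p) there: w0:T, w2:F, w3:F, w7:F. ✗

{w0}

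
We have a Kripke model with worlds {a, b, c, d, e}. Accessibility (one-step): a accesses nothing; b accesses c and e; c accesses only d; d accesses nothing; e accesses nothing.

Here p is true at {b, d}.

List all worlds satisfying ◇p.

{c}

a: no successors, so ◇p fails. ✗
b: successors {c, e}; p there: c:F, e:F. ✗
c: successors {d}; p there: d:T. ✓
d: no successors, so ◇p fails. ✗
e: no successors, so ◇p fails. ✗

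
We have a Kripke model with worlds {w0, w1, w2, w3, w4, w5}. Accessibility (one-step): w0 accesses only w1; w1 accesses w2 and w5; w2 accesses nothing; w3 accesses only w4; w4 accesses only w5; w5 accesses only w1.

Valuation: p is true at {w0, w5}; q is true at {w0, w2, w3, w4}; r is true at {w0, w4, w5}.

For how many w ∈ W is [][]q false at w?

5

w0: successors {w1}; []q there: w1:F. ✗
w1: successors {w2, w5}; []q there: w2:T, w5:F. ✗
w2: no successors, so [][]q holds vacuously. ✓
w3: successors {w4}; []q there: w4:F. ✗
w4: successors {w5}; []q there: w5:F. ✗
w5: successors {w1}; []q there: w1:F. ✗
Satisfying worlds: {w2}.
So [][]q fails at the other 5 worlds.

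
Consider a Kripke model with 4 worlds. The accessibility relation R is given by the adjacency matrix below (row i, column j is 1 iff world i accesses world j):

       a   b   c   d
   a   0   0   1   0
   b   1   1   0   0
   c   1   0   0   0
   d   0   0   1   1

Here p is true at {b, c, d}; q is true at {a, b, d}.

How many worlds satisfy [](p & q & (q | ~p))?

a: successors {c}; p & q & (q | ~p) there: c:F. ✗
b: successors {a, b}; p & q & (q | ~p) there: a:F, b:T. ✗
c: successors {a}; p & q & (q | ~p) there: a:F. ✗
d: successors {c, d}; p & q & (q | ~p) there: c:F, d:T. ✗
Satisfying worlds: ∅.

0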